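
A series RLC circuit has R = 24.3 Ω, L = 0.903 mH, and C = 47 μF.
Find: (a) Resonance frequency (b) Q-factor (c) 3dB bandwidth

Step 1 — Resonance condition Im(Z)=0 gives ω₀ = 1/√(LC).
Step 2 — ω₀ = 1/√(0.000903·4.7e-05) = 4854 rad/s.
Step 3 — f₀ = ω₀/(2π) = 772.6 Hz.
Step 4 — Series Q: Q = ω₀L/R = 4854·0.000903/24.3 = 0.1804.
Step 5 — 3dB bandwidth: Δω = ω₀/Q = 2.691e+04 rad/s; BW = Δω/(2π) = 4283 Hz.

(a) f₀ = 772.6 Hz  (b) Q = 0.1804  (c) BW = 4283 Hz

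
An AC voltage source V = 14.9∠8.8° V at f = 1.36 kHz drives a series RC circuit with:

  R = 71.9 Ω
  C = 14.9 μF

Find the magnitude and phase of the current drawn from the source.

Step 1 — Angular frequency: ω = 2π·f = 2π·1360 = 8545 rad/s.
Step 2 — Component impedances:
  R: Z = R = 71.9 Ω
  C: Z = 1/(jωC) = -j/(ω·C) = 0 - j7.854 Ω
Step 3 — Series combination: Z_total = R + C = 71.9 - j7.854 Ω = 72.33∠-6.2° Ω.
Step 4 — Source phasor: V = 14.9∠8.8° V = 14.72 + j2.279 V.
Step 5 — Ohm's law: I = V / Z_total = (14.72 + j2.279) / (71.9 - j7.854) = 0.199 + j0.05344 A.
Step 6 — Convert to polar: |I| = 0.206 A, ∠I = 15.0°.

I = 0.206∠15.0° A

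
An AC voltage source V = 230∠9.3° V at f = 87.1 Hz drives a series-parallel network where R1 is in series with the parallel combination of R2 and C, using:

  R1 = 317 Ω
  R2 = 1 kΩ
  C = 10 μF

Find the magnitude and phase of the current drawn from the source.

Step 1 — Angular frequency: ω = 2π·f = 2π·87.1 = 547.3 rad/s.
Step 2 — Component impedances:
  R1: Z = R = 317 Ω
  R2: Z = R = 1000 Ω
  C: Z = 1/(jωC) = -j/(ω·C) = 0 - j182.7 Ω
Step 3 — Parallel branch: R2 || C = 1/(1/R2 + 1/C) = 32.31 - j176.8 Ω.
Step 4 — Series with R1: Z_total = R1 + (R2 || C) = 349.3 - j176.8 Ω = 391.5∠-26.8° Ω.
Step 5 — Source phasor: V = 230∠9.3° V = 227 + j37.17 V.
Step 6 — Ohm's law: I = V / Z_total = (227 + j37.17) / (349.3 - j176.8) = 0.4744 + j0.3465 A.
Step 7 — Convert to polar: |I| = 0.5875 A, ∠I = 36.1°.

I = 0.5875∠36.1° A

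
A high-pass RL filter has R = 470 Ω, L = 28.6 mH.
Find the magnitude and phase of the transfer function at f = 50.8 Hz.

Step 1 — Angular frequency: ω = 2π·50.8 = 319.2 rad/s.
Step 2 — Transfer function: H(jω) = jωL/(R + jωL).
Step 3 — Numerator jωL = j·9.129; denominator R + jωL = 470 + j9.129.
Step 4 — H = 0.0003771 + j0.01942.
Step 5 — Magnitude: |H| = 0.01942 (-34.2 dB); phase: φ = 88.9°.

|H| = 0.01942 (-34.2 dB), φ = 88.9°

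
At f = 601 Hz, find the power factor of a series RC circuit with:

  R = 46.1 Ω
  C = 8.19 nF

Step 1 — Angular frequency: ω = 2π·f = 2π·601 = 3776 rad/s.
Step 2 — Component impedances:
  R: Z = R = 46.1 Ω
  C: Z = 1/(jωC) = -j/(ω·C) = 0 - j3.233e+04 Ω
Step 3 — Series combination: Z_total = R + C = 46.1 - j3.233e+04 Ω = 3.233e+04∠-89.9° Ω.
Step 4 — Power factor: PF = cos(φ) = Re(Z)/|Z| = 46.1/3.233e+04 = 0.001426.
Step 5 — Type: Im(Z) = -3.233e+04 ⇒ leading (phase φ = -89.9°).

PF = 0.001426 (leading, φ = -89.9°)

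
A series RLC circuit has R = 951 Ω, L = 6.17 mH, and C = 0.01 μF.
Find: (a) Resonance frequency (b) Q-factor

Step 1 — Resonance condition Im(Z)=0 gives ω₀ = 1/√(LC).
Step 2 — ω₀ = 1/√(0.00617·1e-08) = 1.273e+05 rad/s.
Step 3 — f₀ = ω₀/(2π) = 2.026e+04 Hz.
Step 4 — Series Q: Q = ω₀L/R = 1.273e+05·0.00617/951 = 0.826.

(a) f₀ = 2.026e+04 Hz  (b) Q = 0.826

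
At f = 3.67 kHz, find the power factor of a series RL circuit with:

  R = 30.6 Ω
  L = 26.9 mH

Step 1 — Angular frequency: ω = 2π·f = 2π·3670 = 2.306e+04 rad/s.
Step 2 — Component impedances:
  R: Z = R = 30.6 Ω
  L: Z = jωL = j·2.306e+04·0.0269 = 0 + j620.3 Ω
Step 3 — Series combination: Z_total = R + L = 30.6 + j620.3 Ω = 621∠87.2° Ω.
Step 4 — Power factor: PF = cos(φ) = Re(Z)/|Z| = 30.6/621.05 = 0.04927.
Step 5 — Type: Im(Z) = 620.3 ⇒ lagging (phase φ = 87.2°).

PF = 0.04927 (lagging, φ = 87.2°)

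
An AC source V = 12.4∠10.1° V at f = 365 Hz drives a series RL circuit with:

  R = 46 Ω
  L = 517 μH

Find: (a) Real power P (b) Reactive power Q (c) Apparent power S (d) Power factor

Step 1 — Angular frequency: ω = 2π·f = 2π·365 = 2293 rad/s.
Step 2 — Component impedances:
  R: Z = R = 46 Ω
  L: Z = jωL = j·2293·0.000517 = 0 + j1.186 Ω
Step 3 — Series combination: Z_total = R + L = 46 + j1.186 Ω = 46.02∠1.5° Ω.
Step 4 — Source phasor: V = 12.4∠10.1° V = 12.21 + j2.175 V.
Step 5 — Current: I = V / Z = 0.2664 + j0.04041 A = 0.2695∠8.6° A.
Step 6 — Complex power: S = V·I* = 3.34 + j0.0861 VA.
Step 7 — Real power: P = Re(S) = 3.34 W.
Step 8 — Reactive power: Q = Im(S) = 0.0861 VAR.
Step 9 — Apparent power: |S| = 3.341 VA.
Step 10 — Power factor: PF = P/|S| = 0.9997 (lagging).

(a) P = 3.34 W  (b) Q = 0.0861 VAR  (c) S = 3.341 VA  (d) PF = 0.9997 (lagging)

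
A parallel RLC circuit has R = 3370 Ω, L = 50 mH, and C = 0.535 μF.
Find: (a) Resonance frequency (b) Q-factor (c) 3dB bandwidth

Step 1 — Resonance: ω₀ = 1/√(LC) = 1/√(0.05·5.35e-07) = 6114 rad/s.
Step 2 — f₀ = ω₀/(2π) = 973.1 Hz.
Step 3 — Parallel Q: Q = R/(ω₀L) = 3370/(6114·0.05) = 11.02.
Step 4 — Bandwidth: Δω = ω₀/Q = 554.6 rad/s; BW = Δω/(2π) = 88.27 Hz.

(a) f₀ = 973.1 Hz  (b) Q = 11.02  (c) BW = 88.27 Hz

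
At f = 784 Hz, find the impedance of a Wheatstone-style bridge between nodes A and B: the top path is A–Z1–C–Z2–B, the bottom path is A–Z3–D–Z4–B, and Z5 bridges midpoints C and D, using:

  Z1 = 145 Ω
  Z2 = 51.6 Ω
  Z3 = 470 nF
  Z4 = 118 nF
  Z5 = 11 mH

Step 1 — Angular frequency: ω = 2π·f = 2π·784 = 4926 rad/s.
Step 2 — Component impedances:
  Z1: Z = R = 145 Ω
  Z2: Z = R = 51.6 Ω
  Z3: Z = 1/(jωC) = -j/(ω·C) = 0 - j431.9 Ω
  Z4: Z = 1/(jωC) = -j/(ω·C) = 0 - j1720 Ω
  Z5: Z = jωL = j·4926·0.011 = 0 + j54.19 Ω
Step 3 — Bridge requires nodal analysis (the Z5 bridge couples midpoints C and D, so the two paths cannot be reduced to a simple series/parallel combination). Setting node B to ground and injecting 1 A at node A, the 3-node admittance system at A, C, D solves to V_A = Z_AB = 178.2 - j49.17 Ω = 184.9∠-15.4° Ω.

Z = 178.2 - j49.17 Ω = 184.9∠-15.4° Ω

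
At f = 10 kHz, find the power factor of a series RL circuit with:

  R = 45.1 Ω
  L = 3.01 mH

Step 1 — Angular frequency: ω = 2π·f = 2π·1e+04 = 6.283e+04 rad/s.
Step 2 — Component impedances:
  R: Z = R = 45.1 Ω
  L: Z = jωL = j·6.283e+04·0.00301 = 0 + j189.1 Ω
Step 3 — Series combination: Z_total = R + L = 45.1 + j189.1 Ω = 194.4∠76.6° Ω.
Step 4 — Power factor: PF = cos(φ) = Re(Z)/|Z| = 45.1/194.4 = 0.232.
Step 5 — Type: Im(Z) = 189.1 ⇒ lagging (phase φ = 76.6°).

PF = 0.232 (lagging, φ = 76.6°)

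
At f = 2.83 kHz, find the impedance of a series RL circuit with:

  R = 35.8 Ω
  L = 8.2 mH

Step 1 — Angular frequency: ω = 2π·f = 2π·2830 = 1.778e+04 rad/s.
Step 2 — Component impedances:
  R: Z = R = 35.8 Ω
  L: Z = jωL = j·1.778e+04·0.0082 = 0 + j145.8 Ω
Step 3 — Series combination: Z_total = R + L = 35.8 + j145.8 Ω = 150.1∠76.2° Ω.

Z = 35.8 + j145.8 Ω = 150.1∠76.2° Ω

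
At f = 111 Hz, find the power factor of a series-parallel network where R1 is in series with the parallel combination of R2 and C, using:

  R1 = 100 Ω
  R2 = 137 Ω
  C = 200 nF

Step 1 — Angular frequency: ω = 2π·f = 2π·111 = 697.4 rad/s.
Step 2 — Component impedances:
  R1: Z = R = 100 Ω
  R2: Z = R = 137 Ω
  C: Z = 1/(jωC) = -j/(ω·C) = 0 - j7169 Ω
Step 3 — Parallel branch: R2 || C = 1/(1/R2 + 1/C) = 136.9 - j2.617 Ω.
Step 4 — Series with R1: Z_total = R1 + (R2 || C) = 236.9 - j2.617 Ω = 237∠-0.6° Ω.
Step 5 — Power factor: PF = cos(φ) = Re(Z)/|Z| = 236.95/236.964 = 0.9999.
Step 6 — Type: Im(Z) = -2.617 ⇒ leading (phase φ = -0.6°).

PF = 0.9999 (leading, φ = -0.6°)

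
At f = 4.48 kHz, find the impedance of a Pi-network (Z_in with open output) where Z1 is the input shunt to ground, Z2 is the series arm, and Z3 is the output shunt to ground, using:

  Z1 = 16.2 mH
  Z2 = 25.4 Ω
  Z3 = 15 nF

Step 1 — Angular frequency: ω = 2π·f = 2π·4480 = 2.815e+04 rad/s.
Step 2 — Component impedances:
  Z1: Z = jωL = j·2.815e+04·0.0162 = 0 + j456 Ω
  Z2: Z = R = 25.4 Ω
  Z3: Z = 1/(jωC) = -j/(ω·C) = 0 - j2368 Ω
Step 3 — With open output, the series arm Z2 and the output shunt Z3 appear in series to ground: Z2 + Z3 = 25.4 - j2368 Ω.
Step 4 — Parallel with input shunt Z1: Z_in = Z1 || (Z2 + Z3) = 1.444 + j564.7 Ω = 564.7∠89.9° Ω.

Z = 1.444 + j564.7 Ω = 564.7∠89.9° Ω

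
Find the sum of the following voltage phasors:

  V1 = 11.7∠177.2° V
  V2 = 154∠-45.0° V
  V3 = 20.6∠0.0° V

Step 1 — Convert each phasor to rectangular form:
  V1 = 11.7·(cos(177.2°) + j·sin(177.2°)) = -11.69 + j0.5715 V
  V2 = 154·(cos(-45.0°) + j·sin(-45.0°)) = 108.9 - j108.9 V
  V3 = 20.6·(cos(0.0°) + j·sin(0.0°)) = 20.6 V
Step 2 — Sum components: V_total = 117.8 - j108.3 V.
Step 3 — Convert to polar: |V_total| = 160 V, ∠V_total = -42.6°.

V_total = 160∠-42.6° V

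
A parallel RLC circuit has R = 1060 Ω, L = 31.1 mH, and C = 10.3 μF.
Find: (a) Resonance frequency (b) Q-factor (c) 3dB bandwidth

Step 1 — Resonance: ω₀ = 1/√(LC) = 1/√(0.0311·1.03e-05) = 1767 rad/s.
Step 2 — f₀ = ω₀/(2π) = 281.2 Hz.
Step 3 — Parallel Q: Q = R/(ω₀L) = 1060/(1767·0.0311) = 19.29.
Step 4 — Bandwidth: Δω = ω₀/Q = 91.59 rad/s; BW = Δω/(2π) = 14.58 Hz.

(a) f₀ = 281.2 Hz  (b) Q = 19.29  (c) BW = 14.58 Hz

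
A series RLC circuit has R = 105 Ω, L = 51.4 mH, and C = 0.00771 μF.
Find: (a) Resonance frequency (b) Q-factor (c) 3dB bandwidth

Step 1 — Resonance: ω₀ = 1/√(LC) = 1/√(0.0514·7.71e-09) = 5.023e+04 rad/s.
Step 2 — f₀ = ω₀/(2π) = 7995 Hz.
Step 3 — Series Q: Q = ω₀L/R = 5.023e+04·0.0514/105 = 24.59.
Step 4 — Bandwidth: Δω = ω₀/Q = 2043 rad/s; BW = Δω/(2π) = 325.1 Hz.

(a) f₀ = 7995 Hz  (b) Q = 24.59  (c) BW = 325.1 Hz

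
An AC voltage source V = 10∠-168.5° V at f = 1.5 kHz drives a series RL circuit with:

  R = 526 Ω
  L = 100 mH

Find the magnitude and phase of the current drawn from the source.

Step 1 — Angular frequency: ω = 2π·f = 2π·1500 = 9425 rad/s.
Step 2 — Component impedances:
  R: Z = R = 526 Ω
  L: Z = jωL = j·9425·0.1 = 0 + j942.5 Ω
Step 3 — Series combination: Z_total = R + L = 526 + j942.5 Ω = 1079∠60.8° Ω.
Step 4 — Source phasor: V = 10∠-168.5° V = -9.799 - j1.994 V.
Step 5 — Ohm's law: I = V / Z_total = (-9.799 - j1.994) / (526 + j942.5) = -0.006038 + j0.007028 A.
Step 6 — Convert to polar: |I| = 0.009265 A, ∠I = 130.7°.

I = 0.009265∠130.7° A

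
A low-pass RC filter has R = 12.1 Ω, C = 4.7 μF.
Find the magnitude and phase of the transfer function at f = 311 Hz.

Step 1 — Angular frequency: ω = 2π·311 = 1954 rad/s.
Step 2 — Transfer function: H(jω) = 1/(1 + jωRC).
Step 3 — Denominator: 1 + jωRC = 1 + j·1954·12.1·4.7e-06 = 1 + j0.1111.
Step 4 — H = 0.9878 - j0.1098.
Step 5 — Magnitude: |H| = 0.9939 (-0.1 dB); phase: φ = -6.3°.

|H| = 0.9939 (-0.1 dB), φ = -6.3°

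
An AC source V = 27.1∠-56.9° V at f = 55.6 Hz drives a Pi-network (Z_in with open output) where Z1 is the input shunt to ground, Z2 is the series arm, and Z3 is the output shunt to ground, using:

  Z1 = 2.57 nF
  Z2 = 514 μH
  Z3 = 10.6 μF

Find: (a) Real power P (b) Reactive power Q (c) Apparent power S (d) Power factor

Step 1 — Angular frequency: ω = 2π·f = 2π·55.6 = 349.3 rad/s.
Step 2 — Component impedances:
  Z1: Z = 1/(jωC) = -j/(ω·C) = 0 - j1.114e+06 Ω
  Z2: Z = jωL = j·349.3·0.000514 = 0 + j0.1796 Ω
  Z3: Z = 1/(jωC) = -j/(ω·C) = 0 - j270 Ω
Step 3 — With open output, the series arm Z2 and the output shunt Z3 appear in series to ground: Z2 + Z3 = 0 - j269.9 Ω.
Step 4 — Parallel with input shunt Z1: Z_in = Z1 || (Z2 + Z3) = 0 - j269.8 Ω = 269.8∠-90.0° Ω.
Step 5 — Source phasor: V = 27.1∠-56.9° V = 14.8 - j22.7 V.
Step 6 — Current: I = V / Z = 0.08414 + j0.05485 A = 0.1004∠33.1° A.
Step 7 — Complex power: S = V·I* = 0 - j2.722 VA.
Step 8 — Real power: P = Re(S) = 0 W.
Step 9 — Reactive power: Q = Im(S) = -2.722 VAR.
Step 10 — Apparent power: |S| = 2.722 VA.
Step 11 — Power factor: PF = P/|S| = 0 (leading).

(a) P = 0 W  (b) Q = -2.722 VAR  (c) S = 2.722 VA  (d) PF = 0 (leading)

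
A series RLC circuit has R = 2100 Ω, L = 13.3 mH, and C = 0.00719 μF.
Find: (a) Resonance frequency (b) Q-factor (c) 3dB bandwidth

Step 1 — Resonance condition Im(Z)=0 gives ω₀ = 1/√(LC).
Step 2 — ω₀ = 1/√(0.0133·7.19e-09) = 1.023e+05 rad/s.
Step 3 — f₀ = ω₀/(2π) = 1.628e+04 Hz.
Step 4 — Series Q: Q = ω₀L/R = 1.023e+05·0.0133/2100 = 0.6477.
Step 5 — 3dB bandwidth: Δω = ω₀/Q = 1.579e+05 rad/s; BW = Δω/(2π) = 2.513e+04 Hz.

(a) f₀ = 1.628e+04 Hz  (b) Q = 0.6477  (c) BW = 2.513e+04 Hz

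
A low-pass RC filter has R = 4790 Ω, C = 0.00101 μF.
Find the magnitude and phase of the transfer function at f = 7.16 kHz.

Step 1 — Angular frequency: ω = 2π·7160 = 4.499e+04 rad/s.
Step 2 — Transfer function: H(jω) = 1/(1 + jωRC).
Step 3 — Denominator: 1 + jωRC = 1 + j·4.499e+04·4790·1.01e-09 = 1 + j0.2176.
Step 4 — H = 0.9548 - j0.2078.
Step 5 — Magnitude: |H| = 0.9771 (-0.2 dB); phase: φ = -12.3°.

|H| = 0.9771 (-0.2 dB), φ = -12.3°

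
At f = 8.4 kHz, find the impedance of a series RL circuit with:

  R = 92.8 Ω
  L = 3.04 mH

Step 1 — Angular frequency: ω = 2π·f = 2π·8400 = 5.278e+04 rad/s.
Step 2 — Component impedances:
  R: Z = R = 92.8 Ω
  L: Z = jωL = j·5.278e+04·0.00304 = 0 + j160.4 Ω
Step 3 — Series combination: Z_total = R + L = 92.8 + j160.4 Ω = 185.4∠60.0° Ω.

Z = 92.8 + j160.4 Ω = 185.4∠60.0° Ω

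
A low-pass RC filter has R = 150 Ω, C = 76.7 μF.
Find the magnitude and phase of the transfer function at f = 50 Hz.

Step 1 — Angular frequency: ω = 2π·50 = 314.2 rad/s.
Step 2 — Transfer function: H(jω) = 1/(1 + jωRC).
Step 3 — Denominator: 1 + jωRC = 1 + j·314.2·150·7.67e-05 = 1 + j3.614.
Step 4 — H = 0.0711 - j0.257.
Step 5 — Magnitude: |H| = 0.2667 (-11.5 dB); phase: φ = -74.5°.

|H| = 0.2667 (-11.5 dB), φ = -74.5°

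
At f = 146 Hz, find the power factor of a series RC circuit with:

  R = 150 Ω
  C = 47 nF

Step 1 — Angular frequency: ω = 2π·f = 2π·146 = 917.3 rad/s.
Step 2 — Component impedances:
  R: Z = R = 150 Ω
  C: Z = 1/(jωC) = -j/(ω·C) = 0 - j2.319e+04 Ω
Step 3 — Series combination: Z_total = R + C = 150 - j2.319e+04 Ω = 2.319e+04∠-89.6° Ω.
Step 4 — Power factor: PF = cos(φ) = Re(Z)/|Z| = 150/23194 = 0.006467.
Step 5 — Type: Im(Z) = -2.319e+04 ⇒ leading (phase φ = -89.6°).

PF = 0.006467 (leading, φ = -89.6°)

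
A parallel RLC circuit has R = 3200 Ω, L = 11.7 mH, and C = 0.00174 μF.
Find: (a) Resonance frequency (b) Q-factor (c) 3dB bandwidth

Step 1 — Resonance: ω₀ = 1/√(LC) = 1/√(0.0117·1.74e-09) = 2.216e+05 rad/s.
Step 2 — f₀ = ω₀/(2π) = 3.527e+04 Hz.
Step 3 — Parallel Q: Q = R/(ω₀L) = 3200/(2.216e+05·0.0117) = 1.234.
Step 4 — Bandwidth: Δω = ω₀/Q = 1.796e+05 rad/s; BW = Δω/(2π) = 2.858e+04 Hz.

(a) f₀ = 3.527e+04 Hz  (b) Q = 1.234  (c) BW = 2.858e+04 Hz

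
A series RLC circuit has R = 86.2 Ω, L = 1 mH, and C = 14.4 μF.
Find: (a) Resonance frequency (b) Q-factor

Step 1 — Resonance condition Im(Z)=0 gives ω₀ = 1/√(LC).
Step 2 — ω₀ = 1/√(0.001·1.44e-05) = 8333 rad/s.
Step 3 — f₀ = ω₀/(2π) = 1326 Hz.
Step 4 — Series Q: Q = ω₀L/R = 8333·0.001/86.2 = 0.09667.

(a) f₀ = 1326 Hz  (b) Q = 0.09667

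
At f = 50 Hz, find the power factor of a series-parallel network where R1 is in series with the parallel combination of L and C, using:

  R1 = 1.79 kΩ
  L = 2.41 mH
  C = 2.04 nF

Step 1 — Angular frequency: ω = 2π·f = 2π·50 = 314.2 rad/s.
Step 2 — Component impedances:
  R1: Z = R = 1790 Ω
  L: Z = jωL = j·314.2·0.00241 = 0 + j0.7571 Ω
  C: Z = 1/(jωC) = -j/(ω·C) = 0 - j1.56e+06 Ω
Step 3 — Parallel branch: L || C = 1/(1/L + 1/C) = 0 + j0.7571 Ω.
Step 4 — Series with R1: Z_total = R1 + (L || C) = 1790 + j0.7571 Ω = 1790∠0.0° Ω.
Step 5 — Power factor: PF = cos(φ) = Re(Z)/|Z| = 1790/1790 = 1.
Step 6 — Type: Im(Z) = 0.7571 ⇒ lagging (phase φ = 0.0°).

PF = 1 (lagging, φ = 0.0°)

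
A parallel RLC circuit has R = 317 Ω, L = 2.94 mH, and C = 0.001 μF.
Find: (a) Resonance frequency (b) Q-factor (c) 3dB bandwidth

Step 1 — Resonance: ω₀ = 1/√(LC) = 1/√(0.00294·1e-09) = 5.832e+05 rad/s.
Step 2 — f₀ = ω₀/(2π) = 9.282e+04 Hz.
Step 3 — Parallel Q: Q = R/(ω₀L) = 317/(5.832e+05·0.00294) = 0.1849.
Step 4 — Bandwidth: Δω = ω₀/Q = 3.155e+06 rad/s; BW = Δω/(2π) = 5.021e+05 Hz.

(a) f₀ = 9.282e+04 Hz  (b) Q = 0.1849  (c) BW = 5.021e+05 Hz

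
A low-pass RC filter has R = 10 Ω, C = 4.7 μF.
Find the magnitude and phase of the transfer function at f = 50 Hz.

Step 1 — Angular frequency: ω = 2π·50 = 314.2 rad/s.
Step 2 — Transfer function: H(jω) = 1/(1 + jωRC).
Step 3 — Denominator: 1 + jωRC = 1 + j·314.2·10·4.7e-06 = 1 + j0.01477.
Step 4 — H = 0.9998 - j0.01476.
Step 5 — Magnitude: |H| = 0.9999 (-0.0 dB); phase: φ = -0.8°.

|H| = 0.9999 (-0.0 dB), φ = -0.8°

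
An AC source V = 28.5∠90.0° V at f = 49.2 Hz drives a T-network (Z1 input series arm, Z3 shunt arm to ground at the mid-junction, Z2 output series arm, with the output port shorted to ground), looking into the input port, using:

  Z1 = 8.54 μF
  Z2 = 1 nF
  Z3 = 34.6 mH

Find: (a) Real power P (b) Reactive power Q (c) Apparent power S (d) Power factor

Step 1 — Angular frequency: ω = 2π·f = 2π·49.2 = 309.1 rad/s.
Step 2 — Component impedances:
  Z1: Z = 1/(jωC) = -j/(ω·C) = 0 - j378.8 Ω
  Z2: Z = 1/(jωC) = -j/(ω·C) = 0 - j3.235e+06 Ω
  Z3: Z = jωL = j·309.1·0.0346 = 0 + j10.7 Ω
Step 3 — With the output port shorted to ground, the output series arm Z2 runs from the junction to ground; the shunt arm Z3 also runs from the junction to ground. They appear in parallel: Z3 || Z2 = 0 + j10.7 Ω.
Step 4 — Series with input arm Z1: Z_in = Z1 + (Z3 || Z2) = 0 - j368.1 Ω = 368.1∠-90.0° Ω.
Step 5 — Source phasor: V = 28.5∠90.0° V = 0 + j28.5 V.
Step 6 — Current: I = V / Z = -0.07743 A = 0.07743∠180.0° A.
Step 7 — Complex power: S = V·I* = 0 - j2.207 VA.
Step 8 — Real power: P = Re(S) = 0 W.
Step 9 — Reactive power: Q = Im(S) = -2.207 VAR.
Step 10 — Apparent power: |S| = 2.207 VA.
Step 11 — Power factor: PF = P/|S| = 0 (leading).

(a) P = 0 W  (b) Q = -2.207 VAR  (c) S = 2.207 VA  (d) PF = 0 (leading)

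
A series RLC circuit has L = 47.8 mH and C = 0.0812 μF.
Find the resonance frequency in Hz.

Step 1 — Resonance condition Im(Z)=0 gives ω₀ = 1/√(LC).
Step 2 — ω₀ = 1/√(0.0478·8.12e-08) = 1.605e+04 rad/s.
Step 3 — f₀ = ω₀/(2π) = 2555 Hz.

f₀ = 2555 Hz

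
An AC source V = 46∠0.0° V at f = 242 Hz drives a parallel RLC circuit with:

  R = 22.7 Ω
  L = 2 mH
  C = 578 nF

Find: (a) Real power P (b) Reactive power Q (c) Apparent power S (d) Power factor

Step 1 — Angular frequency: ω = 2π·f = 2π·242 = 1521 rad/s.
Step 2 — Component impedances:
  R: Z = R = 22.7 Ω
  L: Z = jωL = j·1521·0.002 = 0 + j3.041 Ω
  C: Z = 1/(jωC) = -j/(ω·C) = 0 - j1138 Ω
Step 3 — Parallel combination: 1/Z_total = 1/R + 1/L + 1/C; Z_total = 0.4023 + j2.995 Ω = 3.022∠82.3° Ω.
Step 4 — Source phasor: V = 46∠0.0° V = 46 V.
Step 5 — Current: I = V / Z = 2.026 - j15.09 A = 15.22∠-82.3° A.
Step 6 — Complex power: S = V·I* = 93.22 + j693.9 VA.
Step 7 — Real power: P = Re(S) = 93.22 W.
Step 8 — Reactive power: Q = Im(S) = 693.9 VAR.
Step 9 — Apparent power: |S| = 700.2 VA.
Step 10 — Power factor: PF = P/|S| = 0.1331 (lagging).

(a) P = 93.22 W  (b) Q = 693.9 VAR  (c) S = 700.2 VA  (d) PF = 0.1331 (lagging)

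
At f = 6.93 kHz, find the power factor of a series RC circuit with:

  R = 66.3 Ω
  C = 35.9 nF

Step 1 — Angular frequency: ω = 2π·f = 2π·6930 = 4.354e+04 rad/s.
Step 2 — Component impedances:
  R: Z = R = 66.3 Ω
  C: Z = 1/(jωC) = -j/(ω·C) = 0 - j639.7 Ω
Step 3 — Series combination: Z_total = R + C = 66.3 - j639.7 Ω = 643.2∠-84.1° Ω.
Step 4 — Power factor: PF = cos(φ) = Re(Z)/|Z| = 66.3/643.2 = 0.1031.
Step 5 — Type: Im(Z) = -639.7 ⇒ leading (phase φ = -84.1°).

PF = 0.1031 (leading, φ = -84.1°)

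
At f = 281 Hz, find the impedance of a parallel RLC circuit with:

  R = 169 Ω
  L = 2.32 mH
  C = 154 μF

Step 1 — Angular frequency: ω = 2π·f = 2π·281 = 1766 rad/s.
Step 2 — Component impedances:
  R: Z = R = 169 Ω
  L: Z = jωL = j·1766·0.00232 = 0 + j4.096 Ω
  C: Z = 1/(jωC) = -j/(ω·C) = 0 - j3.678 Ω
Step 3 — Parallel combination: 1/Z_total = 1/R + 1/L + 1/C; Z_total = 7.342 - j34.45 Ω = 35.22∠-78.0° Ω.

Z = 7.342 - j34.45 Ω = 35.22∠-78.0° Ω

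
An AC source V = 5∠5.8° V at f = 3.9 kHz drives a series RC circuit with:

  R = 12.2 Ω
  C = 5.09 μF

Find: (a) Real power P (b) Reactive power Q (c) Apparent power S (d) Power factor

Step 1 — Angular frequency: ω = 2π·f = 2π·3900 = 2.45e+04 rad/s.
Step 2 — Component impedances:
  R: Z = R = 12.2 Ω
  C: Z = 1/(jωC) = -j/(ω·C) = 0 - j8.017 Ω
Step 3 — Series combination: Z_total = R + C = 12.2 - j8.017 Ω = 14.6∠-33.3° Ω.
Step 4 — Source phasor: V = 5∠5.8° V = 4.974 + j0.5053 V.
Step 5 — Current: I = V / Z = 0.2658 + j0.2161 A = 0.3425∠39.1° A.
Step 6 — Complex power: S = V·I* = 1.431 - j0.9405 VA.
Step 7 — Real power: P = Re(S) = 1.431 W.
Step 8 — Reactive power: Q = Im(S) = -0.9405 VAR.
Step 9 — Apparent power: |S| = 1.712 VA.
Step 10 — Power factor: PF = P/|S| = 0.8357 (leading).

(a) P = 1.431 W  (b) Q = -0.9405 VAR  (c) S = 1.712 VA  (d) PF = 0.8357 (leading)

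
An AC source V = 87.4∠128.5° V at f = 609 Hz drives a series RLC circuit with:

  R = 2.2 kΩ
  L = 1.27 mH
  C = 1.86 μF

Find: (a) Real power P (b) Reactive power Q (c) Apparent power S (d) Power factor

Step 1 — Angular frequency: ω = 2π·f = 2π·609 = 3826 rad/s.
Step 2 — Component impedances:
  R: Z = R = 2200 Ω
  L: Z = jωL = j·3826·0.00127 = 0 + j4.86 Ω
  C: Z = 1/(jωC) = -j/(ω·C) = 0 - j140.5 Ω
Step 3 — Series combination: Z_total = R + L + C = 2200 - j135.6 Ω = 2204∠-3.5° Ω.
Step 4 — Source phasor: V = 87.4∠128.5° V = -54.41 + j68.4 V.
Step 5 — Current: I = V / Z = -0.02655 + j0.02945 A = 0.03965∠132.0° A.
Step 6 — Complex power: S = V·I* = 3.459 - j0.2133 VA.
Step 7 — Real power: P = Re(S) = 3.459 W.
Step 8 — Reactive power: Q = Im(S) = -0.2133 VAR.
Step 9 — Apparent power: |S| = 3.466 VA.
Step 10 — Power factor: PF = P/|S| = 0.9981 (leading).

(a) P = 3.459 W  (b) Q = -0.2133 VAR  (c) S = 3.466 VA  (d) PF = 0.9981 (leading)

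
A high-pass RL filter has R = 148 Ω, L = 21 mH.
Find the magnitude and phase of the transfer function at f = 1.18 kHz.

Step 1 — Angular frequency: ω = 2π·1180 = 7414 rad/s.
Step 2 — Transfer function: H(jω) = jωL/(R + jωL).
Step 3 — Numerator jωL = j·155.7; denominator R + jωL = 148 + j155.7.
Step 4 — H = 0.5253 + j0.4994.
Step 5 — Magnitude: |H| = 0.7248 (-2.8 dB); phase: φ = 43.5°.

|H| = 0.7248 (-2.8 dB), φ = 43.5°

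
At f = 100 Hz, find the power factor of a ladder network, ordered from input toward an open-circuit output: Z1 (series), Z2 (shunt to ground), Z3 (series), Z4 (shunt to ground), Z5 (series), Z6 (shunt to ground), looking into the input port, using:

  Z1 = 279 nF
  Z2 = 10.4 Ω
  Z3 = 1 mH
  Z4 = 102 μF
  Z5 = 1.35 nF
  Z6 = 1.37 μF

Step 1 — Angular frequency: ω = 2π·f = 2π·100 = 628.3 rad/s.
Step 2 — Component impedances:
  Z1: Z = 1/(jωC) = -j/(ω·C) = 0 - j5704 Ω
  Z2: Z = R = 10.4 Ω
  Z3: Z = jωL = j·628.3·0.001 = 0 + j0.6283 Ω
  Z4: Z = 1/(jωC) = -j/(ω·C) = 0 - j15.6 Ω
  Z5: Z = 1/(jωC) = -j/(ω·C) = 0 - j1.179e+06 Ω
  Z6: Z = 1/(jωC) = -j/(ω·C) = 0 - j1162 Ω
Step 3 — Ladder network (open output): work backward from the far end, alternating series and parallel combinations. Z_in = 7.016 - j5709 Ω = 5709∠-89.9° Ω.
Step 4 — Power factor: PF = cos(φ) = Re(Z)/|Z| = 7.016/5709 = 0.001229.
Step 5 — Type: Im(Z) = -5709 ⇒ leading (phase φ = -89.9°).

PF = 0.001229 (leading, φ = -89.9°)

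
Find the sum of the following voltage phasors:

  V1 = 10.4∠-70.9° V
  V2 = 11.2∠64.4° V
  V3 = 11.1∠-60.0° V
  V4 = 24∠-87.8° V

Step 1 — Convert each phasor to rectangular form:
  V1 = 10.4·(cos(-70.9°) + j·sin(-70.9°)) = 3.403 - j9.827 V
  V2 = 11.2·(cos(64.4°) + j·sin(64.4°)) = 4.839 + j10.1 V
  V3 = 11.1·(cos(-60.0°) + j·sin(-60.0°)) = 5.55 - j9.613 V
  V4 = 24·(cos(-87.8°) + j·sin(-87.8°)) = 0.9213 - j23.98 V
Step 2 — Sum components: V_total = 14.71 - j33.32 V.
Step 3 — Convert to polar: |V_total| = 36.43 V, ∠V_total = -66.2°.

V_total = 36.43∠-66.2° V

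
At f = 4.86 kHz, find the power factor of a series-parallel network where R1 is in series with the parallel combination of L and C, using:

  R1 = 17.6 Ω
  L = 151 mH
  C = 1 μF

Step 1 — Angular frequency: ω = 2π·f = 2π·4860 = 3.054e+04 rad/s.
Step 2 — Component impedances:
  R1: Z = R = 17.6 Ω
  L: Z = jωL = j·3.054e+04·0.151 = 0 + j4611 Ω
  C: Z = 1/(jωC) = -j/(ω·C) = 0 - j32.75 Ω
Step 3 — Parallel branch: L || C = 1/(1/L + 1/C) = 0 - j32.98 Ω.
Step 4 — Series with R1: Z_total = R1 + (L || C) = 17.6 - j32.98 Ω = 37.38∠-61.9° Ω.
Step 5 — Power factor: PF = cos(φ) = Re(Z)/|Z| = 17.6/37.38 = 0.4708.
Step 6 — Type: Im(Z) = -32.98 ⇒ leading (phase φ = -61.9°).

PF = 0.4708 (leading, φ = -61.9°)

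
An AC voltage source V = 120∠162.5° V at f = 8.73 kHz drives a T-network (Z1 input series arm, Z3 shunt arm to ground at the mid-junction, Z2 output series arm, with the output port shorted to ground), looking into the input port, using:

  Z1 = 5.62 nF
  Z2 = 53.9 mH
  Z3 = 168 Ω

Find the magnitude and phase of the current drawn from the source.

Step 1 — Angular frequency: ω = 2π·f = 2π·8730 = 5.485e+04 rad/s.
Step 2 — Component impedances:
  Z1: Z = 1/(jωC) = -j/(ω·C) = 0 - j3244 Ω
  Z2: Z = jωL = j·5.485e+04·0.0539 = 0 + j2957 Ω
  Z3: Z = R = 168 Ω
Step 3 — With the output port shorted to ground, the output series arm Z2 runs from the junction to ground; the shunt arm Z3 also runs from the junction to ground. They appear in parallel: Z3 || Z2 = 167.5 + j9.516 Ω.
Step 4 — Series with input arm Z1: Z_in = Z1 + (Z3 || Z2) = 167.5 - j3234 Ω = 3239∠-87.0° Ω.
Step 5 — Source phasor: V = 120∠162.5° V = -114.4 + j36.08 V.
Step 6 — Ohm's law: I = V / Z_total = (-114.4 + j36.08) / (167.5 - j3234) = -0.01295 - j0.03471 A.
Step 7 — Convert to polar: |I| = 0.03705 A, ∠I = -110.5°.

I = 0.03705∠-110.5° A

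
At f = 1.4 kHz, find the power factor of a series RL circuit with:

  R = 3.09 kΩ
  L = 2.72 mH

Step 1 — Angular frequency: ω = 2π·f = 2π·1400 = 8796 rad/s.
Step 2 — Component impedances:
  R: Z = R = 3090 Ω
  L: Z = jωL = j·8796·0.00272 = 0 + j23.93 Ω
Step 3 — Series combination: Z_total = R + L = 3090 + j23.93 Ω = 3090∠0.4° Ω.
Step 4 — Power factor: PF = cos(φ) = Re(Z)/|Z| = 3090/3090 = 1.
Step 5 — Type: Im(Z) = 23.93 ⇒ lagging (phase φ = 0.4°).

PF = 1 (lagging, φ = 0.4°)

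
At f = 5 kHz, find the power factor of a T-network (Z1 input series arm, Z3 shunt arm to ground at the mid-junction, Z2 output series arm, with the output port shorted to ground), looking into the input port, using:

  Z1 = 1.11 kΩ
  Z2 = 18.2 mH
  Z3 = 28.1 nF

Step 1 — Angular frequency: ω = 2π·f = 2π·5000 = 3.142e+04 rad/s.
Step 2 — Component impedances:
  Z1: Z = R = 1110 Ω
  Z2: Z = jωL = j·3.142e+04·0.0182 = 0 + j571.8 Ω
  Z3: Z = 1/(jωC) = -j/(ω·C) = 0 - j1133 Ω
Step 3 — With the output port shorted to ground, the output series arm Z2 runs from the junction to ground; the shunt arm Z3 also runs from the junction to ground. They appear in parallel: Z3 || Z2 = 0 + j1155 Ω.
Step 4 — Series with input arm Z1: Z_in = Z1 + (Z3 || Z2) = 1110 + j1155 Ω = 1602∠46.1° Ω.
Step 5 — Power factor: PF = cos(φ) = Re(Z)/|Z| = 1110/1601.6 = 0.6931.
Step 6 — Type: Im(Z) = 1155 ⇒ lagging (phase φ = 46.1°).

PF = 0.6931 (lagging, φ = 46.1°)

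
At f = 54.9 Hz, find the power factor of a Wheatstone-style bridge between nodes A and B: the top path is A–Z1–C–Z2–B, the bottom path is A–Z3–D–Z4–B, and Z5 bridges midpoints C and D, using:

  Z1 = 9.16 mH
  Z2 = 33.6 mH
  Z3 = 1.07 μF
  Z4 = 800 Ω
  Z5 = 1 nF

Step 1 — Angular frequency: ω = 2π·f = 2π·54.9 = 344.9 rad/s.
Step 2 — Component impedances:
  Z1: Z = jωL = j·344.9·0.00916 = 0 + j3.16 Ω
  Z2: Z = jωL = j·344.9·0.0336 = 0 + j11.59 Ω
  Z3: Z = 1/(jωC) = -j/(ω·C) = 0 - j2709 Ω
  Z4: Z = R = 800 Ω
  Z5: Z = 1/(jωC) = -j/(ω·C) = 0 - j2.899e+06 Ω
Step 3 — Bridge requires nodal analysis (the Z5 bridge couples midpoints C and D, so the two paths cannot be reduced to a simple series/parallel combination). Setting node B to ground and injecting 1 A at node A, the 3-node admittance system at A, C, D solves to V_A = Z_AB = 0.02206 + j14.82 Ω = 14.82∠89.9° Ω.
Step 4 — Power factor: PF = cos(φ) = Re(Z)/|Z| = 0.022058/14.824 = 0.001488.
Step 5 — Type: Im(Z) = 14.82 ⇒ lagging (phase φ = 89.9°).

PF = 0.001488 (lagging, φ = 89.9°)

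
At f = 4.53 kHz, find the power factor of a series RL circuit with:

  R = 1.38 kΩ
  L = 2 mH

Step 1 — Angular frequency: ω = 2π·f = 2π·4530 = 2.846e+04 rad/s.
Step 2 — Component impedances:
  R: Z = R = 1380 Ω
  L: Z = jωL = j·2.846e+04·0.002 = 0 + j56.93 Ω
Step 3 — Series combination: Z_total = R + L = 1380 + j56.93 Ω = 1381∠2.4° Ω.
Step 4 — Power factor: PF = cos(φ) = Re(Z)/|Z| = 1380/1381.17 = 0.9992.
Step 5 — Type: Im(Z) = 56.93 ⇒ lagging (phase φ = 2.4°).

PF = 0.9992 (lagging, φ = 2.4°)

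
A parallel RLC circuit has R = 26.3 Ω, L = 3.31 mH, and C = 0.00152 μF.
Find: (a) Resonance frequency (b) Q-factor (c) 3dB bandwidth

Step 1 — Resonance: ω₀ = 1/√(LC) = 1/√(0.00331·1.52e-09) = 4.458e+05 rad/s.
Step 2 — f₀ = ω₀/(2π) = 7.096e+04 Hz.
Step 3 — Parallel Q: Q = R/(ω₀L) = 26.3/(4.458e+05·0.00331) = 0.01782.
Step 4 — Bandwidth: Δω = ω₀/Q = 2.502e+07 rad/s; BW = Δω/(2π) = 3.981e+06 Hz.

(a) f₀ = 7.096e+04 Hz  (b) Q = 0.01782  (c) BW = 3.981e+06 Hz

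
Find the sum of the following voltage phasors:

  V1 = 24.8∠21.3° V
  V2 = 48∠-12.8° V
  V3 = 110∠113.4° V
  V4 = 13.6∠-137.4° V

Step 1 — Convert each phasor to rectangular form:
  V1 = 24.8·(cos(21.3°) + j·sin(21.3°)) = 23.11 + j9.009 V
  V2 = 48·(cos(-12.8°) + j·sin(-12.8°)) = 46.81 - j10.63 V
  V3 = 110·(cos(113.4°) + j·sin(113.4°)) = -43.69 + j101 V
  V4 = 13.6·(cos(-137.4°) + j·sin(-137.4°)) = -10.01 - j9.206 V
Step 2 — Sum components: V_total = 16.22 + j90.12 V.
Step 3 — Convert to polar: |V_total| = 91.57 V, ∠V_total = 79.8°.

V_total = 91.57∠79.8° V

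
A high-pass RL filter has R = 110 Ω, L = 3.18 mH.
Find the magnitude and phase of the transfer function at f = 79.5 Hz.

Step 1 — Angular frequency: ω = 2π·79.5 = 499.5 rad/s.
Step 2 — Transfer function: H(jω) = jωL/(R + jωL).
Step 3 — Numerator jωL = j·1.588; denominator R + jωL = 110 + j1.588.
Step 4 — H = 0.0002085 + j0.01444.
Step 5 — Magnitude: |H| = 0.01444 (-36.8 dB); phase: φ = 89.2°.

|H| = 0.01444 (-36.8 dB), φ = 89.2°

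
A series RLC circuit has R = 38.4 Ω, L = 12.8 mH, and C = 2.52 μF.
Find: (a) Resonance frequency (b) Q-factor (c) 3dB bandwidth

Step 1 — Resonance: ω₀ = 1/√(LC) = 1/√(0.0128·2.52e-06) = 5568 rad/s.
Step 2 — f₀ = ω₀/(2π) = 886.2 Hz.
Step 3 — Series Q: Q = ω₀L/R = 5568·0.0128/38.4 = 1.856.
Step 4 — Bandwidth: Δω = ω₀/Q = 3000 rad/s; BW = Δω/(2π) = 477.5 Hz.

(a) f₀ = 886.2 Hz  (b) Q = 1.856  (c) BW = 477.5 Hz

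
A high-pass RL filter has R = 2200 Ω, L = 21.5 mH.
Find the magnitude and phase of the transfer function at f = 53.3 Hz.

Step 1 — Angular frequency: ω = 2π·53.3 = 334.9 rad/s.
Step 2 — Transfer function: H(jω) = jωL/(R + jωL).
Step 3 — Numerator jωL = j·7.2; denominator R + jωL = 2200 + j7.2.
Step 4 — H = 1.071e-05 + j0.003273.
Step 5 — Magnitude: |H| = 0.003273 (-49.7 dB); phase: φ = 89.8°.

|H| = 0.003273 (-49.7 dB), φ = 89.8°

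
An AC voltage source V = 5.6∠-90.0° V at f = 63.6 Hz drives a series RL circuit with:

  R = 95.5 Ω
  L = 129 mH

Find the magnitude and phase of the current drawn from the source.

Step 1 — Angular frequency: ω = 2π·f = 2π·63.6 = 399.6 rad/s.
Step 2 — Component impedances:
  R: Z = R = 95.5 Ω
  L: Z = jωL = j·399.6·0.129 = 0 + j51.55 Ω
Step 3 — Series combination: Z_total = R + L = 95.5 + j51.55 Ω = 108.5∠28.4° Ω.
Step 4 — Source phasor: V = 5.6∠-90.0° V = 0 - j5.6 V.
Step 5 — Ohm's law: I = V / Z_total = (0 - j5.6) / (95.5 + j51.55) = -0.02451 - j0.04541 A.
Step 6 — Convert to polar: |I| = 0.0516 A, ∠I = -118.4°.

I = 0.0516∠-118.4° A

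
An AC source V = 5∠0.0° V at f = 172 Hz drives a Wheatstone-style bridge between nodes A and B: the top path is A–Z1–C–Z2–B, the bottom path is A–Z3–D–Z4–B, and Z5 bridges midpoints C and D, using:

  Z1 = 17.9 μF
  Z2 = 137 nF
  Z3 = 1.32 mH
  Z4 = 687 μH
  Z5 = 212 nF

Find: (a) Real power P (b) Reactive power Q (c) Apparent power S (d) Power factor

Step 1 — Angular frequency: ω = 2π·f = 2π·172 = 1081 rad/s.
Step 2 — Component impedances:
  Z1: Z = 1/(jωC) = -j/(ω·C) = 0 - j51.69 Ω
  Z2: Z = 1/(jωC) = -j/(ω·C) = 0 - j6754 Ω
  Z3: Z = jωL = j·1081·0.00132 = 0 + j1.427 Ω
  Z4: Z = jωL = j·1081·0.000687 = 0 + j0.7424 Ω
  Z5: Z = 1/(jωC) = -j/(ω·C) = 0 - j4365 Ω
Step 3 — Bridge requires nodal analysis (the Z5 bridge couples midpoints C and D, so the two paths cannot be reduced to a simple series/parallel combination). Setting node B to ground and injecting 1 A at node A, the 3-node admittance system at A, C, D solves to V_A = Z_AB = 0 + j2.17 Ω = 2.17∠90.0° Ω.
Step 4 — Source phasor: V = 5∠0.0° V = 5 V.
Step 5 — Current: I = V / Z = 0 - j2.304 A = 2.304∠-90.0° A.
Step 6 — Complex power: S = V·I* = 0 + j11.52 VA.
Step 7 — Real power: P = Re(S) = 0 W.
Step 8 — Reactive power: Q = Im(S) = 11.52 VAR.
Step 9 — Apparent power: |S| = 11.52 VA.
Step 10 — Power factor: PF = P/|S| = 0 (lagging).

(a) P = 0 W  (b) Q = 11.52 VAR  (c) S = 11.52 VA  (d) PF = 0 (lagging)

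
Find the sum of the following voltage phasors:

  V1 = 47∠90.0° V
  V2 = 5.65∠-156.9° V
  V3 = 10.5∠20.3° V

Step 1 — Convert each phasor to rectangular form:
  V1 = 47·(cos(90.0°) + j·sin(90.0°)) = 0 + j47 V
  V2 = 5.65·(cos(-156.9°) + j·sin(-156.9°)) = -5.197 - j2.217 V
  V3 = 10.5·(cos(20.3°) + j·sin(20.3°)) = 9.848 + j3.643 V
Step 2 — Sum components: V_total = 4.651 + j48.43 V.
Step 3 — Convert to polar: |V_total| = 48.65 V, ∠V_total = 84.5°.

V_total = 48.65∠84.5° V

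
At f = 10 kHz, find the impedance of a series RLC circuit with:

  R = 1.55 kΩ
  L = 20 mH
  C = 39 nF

Step 1 — Angular frequency: ω = 2π·f = 2π·1e+04 = 6.283e+04 rad/s.
Step 2 — Component impedances:
  R: Z = R = 1550 Ω
  L: Z = jωL = j·6.283e+04·0.02 = 0 + j1257 Ω
  C: Z = 1/(jωC) = -j/(ω·C) = 0 - j408.1 Ω
Step 3 — Series combination: Z_total = R + L + C = 1550 + j848.5 Ω = 1767∠28.7° Ω.

Z = 1550 + j848.5 Ω = 1767∠28.7° Ω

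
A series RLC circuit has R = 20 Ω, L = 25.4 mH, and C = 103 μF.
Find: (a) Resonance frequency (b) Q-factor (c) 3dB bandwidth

Step 1 — Resonance condition Im(Z)=0 gives ω₀ = 1/√(LC).
Step 2 — ω₀ = 1/√(0.0254·0.000103) = 618.3 rad/s.
Step 3 — f₀ = ω₀/(2π) = 98.4 Hz.
Step 4 — Series Q: Q = ω₀L/R = 618.3·0.0254/20 = 0.7852.
Step 5 — 3dB bandwidth: Δω = ω₀/Q = 787.4 rad/s; BW = Δω/(2π) = 125.3 Hz.

(a) f₀ = 98.4 Hz  (b) Q = 0.7852  (c) BW = 125.3 Hz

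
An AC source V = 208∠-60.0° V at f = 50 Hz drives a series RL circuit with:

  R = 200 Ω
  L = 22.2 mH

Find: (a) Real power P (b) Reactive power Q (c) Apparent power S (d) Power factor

Step 1 — Angular frequency: ω = 2π·f = 2π·50 = 314.2 rad/s.
Step 2 — Component impedances:
  R: Z = R = 200 Ω
  L: Z = jωL = j·314.2·0.0222 = 0 + j6.974 Ω
Step 3 — Series combination: Z_total = R + L = 200 + j6.974 Ω = 200.1∠2.0° Ω.
Step 4 — Source phasor: V = 208∠-60.0° V = 104 - j180.1 V.
Step 5 — Current: I = V / Z = 0.488 - j0.9177 A = 1.039∠-62.0° A.
Step 6 — Complex power: S = V·I* = 216.1 + j7.534 VA.
Step 7 — Real power: P = Re(S) = 216.1 W.
Step 8 — Reactive power: Q = Im(S) = 7.534 VAR.
Step 9 — Apparent power: |S| = 216.2 VA.
Step 10 — Power factor: PF = P/|S| = 0.9994 (lagging).

(a) P = 216.1 W  (b) Q = 7.534 VAR  (c) S = 216.2 VA  (d) PF = 0.9994 (lagging)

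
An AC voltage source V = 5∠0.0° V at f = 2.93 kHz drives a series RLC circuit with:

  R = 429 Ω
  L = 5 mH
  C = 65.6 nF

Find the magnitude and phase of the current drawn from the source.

Step 1 — Angular frequency: ω = 2π·f = 2π·2930 = 1.841e+04 rad/s.
Step 2 — Component impedances:
  R: Z = R = 429 Ω
  L: Z = jωL = j·1.841e+04·0.005 = 0 + j92.05 Ω
  C: Z = 1/(jωC) = -j/(ω·C) = 0 - j828 Ω
Step 3 — Series combination: Z_total = R + L + C = 429 - j736 Ω = 851.9∠-59.8° Ω.
Step 4 — Source phasor: V = 5∠0.0° V = 5 V.
Step 5 — Ohm's law: I = V / Z_total = (5) / (429 - j736) = 0.002956 + j0.005071 A.
Step 6 — Convert to polar: |I| = 0.005869 A, ∠I = 59.8°.

I = 0.005869∠59.8° A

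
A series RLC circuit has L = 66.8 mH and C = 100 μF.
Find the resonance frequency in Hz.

Step 1 — Resonance condition Im(Z)=0 gives ω₀ = 1/√(LC).
Step 2 — ω₀ = 1/√(0.0668·0.0001) = 386.9 rad/s.
Step 3 — f₀ = ω₀/(2π) = 61.58 Hz.

f₀ = 61.58 Hz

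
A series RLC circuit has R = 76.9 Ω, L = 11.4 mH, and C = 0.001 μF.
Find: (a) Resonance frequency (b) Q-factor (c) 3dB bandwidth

Step 1 — Resonance condition Im(Z)=0 gives ω₀ = 1/√(LC).
Step 2 — ω₀ = 1/√(0.0114·1e-09) = 2.962e+05 rad/s.
Step 3 — f₀ = ω₀/(2π) = 4.714e+04 Hz.
Step 4 — Series Q: Q = ω₀L/R = 2.962e+05·0.0114/76.9 = 43.91.
Step 5 — 3dB bandwidth: Δω = ω₀/Q = 6746 rad/s; BW = Δω/(2π) = 1074 Hz.

(a) f₀ = 4.714e+04 Hz  (b) Q = 43.91  (c) BW = 1074 Hz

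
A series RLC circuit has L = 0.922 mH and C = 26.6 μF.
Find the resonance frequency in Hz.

Step 1 — Resonance condition Im(Z)=0 gives ω₀ = 1/√(LC).
Step 2 — ω₀ = 1/√(0.000922·2.66e-05) = 6385 rad/s.
Step 3 — f₀ = ω₀/(2π) = 1016 Hz.

f₀ = 1016 Hz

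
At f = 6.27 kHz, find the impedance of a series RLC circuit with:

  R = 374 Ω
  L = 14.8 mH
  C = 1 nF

Step 1 — Angular frequency: ω = 2π·f = 2π·6270 = 3.94e+04 rad/s.
Step 2 — Component impedances:
  R: Z = R = 374 Ω
  L: Z = jωL = j·3.94e+04·0.0148 = 0 + j583.1 Ω
  C: Z = 1/(jωC) = -j/(ω·C) = 0 - j2.538e+04 Ω
Step 3 — Series combination: Z_total = R + L + C = 374 - j2.48e+04 Ω = 2.48e+04∠-89.1° Ω.

Z = 374 - j2.48e+04 Ω = 2.48e+04∠-89.1° Ω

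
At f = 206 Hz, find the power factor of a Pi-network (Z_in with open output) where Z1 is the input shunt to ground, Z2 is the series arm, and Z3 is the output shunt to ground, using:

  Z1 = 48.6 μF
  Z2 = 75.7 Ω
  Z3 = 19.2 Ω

Step 1 — Angular frequency: ω = 2π·f = 2π·206 = 1294 rad/s.
Step 2 — Component impedances:
  Z1: Z = 1/(jωC) = -j/(ω·C) = 0 - j15.9 Ω
  Z2: Z = R = 75.7 Ω
  Z3: Z = R = 19.2 Ω
Step 3 — With open output, the series arm Z2 and the output shunt Z3 appear in series to ground: Z2 + Z3 = 94.9 Ω.
Step 4 — Parallel with input shunt Z1: Z_in = Z1 || (Z2 + Z3) = 2.59 - j15.46 Ω = 15.68∠-80.5° Ω.
Step 5 — Power factor: PF = cos(φ) = Re(Z)/|Z| = 2.59/15.68 = 0.1652.
Step 6 — Type: Im(Z) = -15.46 ⇒ leading (phase φ = -80.5°).

PF = 0.1652 (leading, φ = -80.5°)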